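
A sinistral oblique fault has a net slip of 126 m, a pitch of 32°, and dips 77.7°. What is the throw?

65.2 m

dip-slip = net slip × sin(rake) = 126 m × sin(32°) = 66.77 m
throw = dip-slip × sin(dip) = 66.77 × sin(77.7°) = 65.2 m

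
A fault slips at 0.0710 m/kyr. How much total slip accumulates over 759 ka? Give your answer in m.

53.9 m

slip = rate × time = 0.0710 m/kyr × 759 ka = 53.9 m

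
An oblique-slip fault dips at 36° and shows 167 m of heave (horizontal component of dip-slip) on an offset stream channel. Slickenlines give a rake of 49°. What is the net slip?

dip-slip = heave / cos(dip) = 167 / cos(36°) = 206.4 m
net slip = dip-slip / sin(rake) = 206.4 / sin(49°) = 274 m

274 m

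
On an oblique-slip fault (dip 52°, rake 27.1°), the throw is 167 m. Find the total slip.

dip-slip = throw / sin(dip) = 167 / sin(52°) = 211.9 m
net slip = dip-slip / sin(rake) = 211.9 / sin(27.1°) = 465 m

465 m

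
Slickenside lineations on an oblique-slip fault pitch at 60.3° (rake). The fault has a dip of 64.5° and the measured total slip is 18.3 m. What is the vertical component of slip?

dip-slip = net slip × sin(rake) = 18.3 m × sin(60.3°) = 15.90 m
throw = dip-slip × sin(dip) = 15.90 × sin(64.5°) = 14.3 m

14.3 m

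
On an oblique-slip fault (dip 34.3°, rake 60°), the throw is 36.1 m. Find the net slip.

74 m

dip-slip = throw / sin(dip) = 36.1 / sin(34.3°) = 64.06 m
net slip = dip-slip / sin(rake) = 64.06 / sin(60°) = 74 m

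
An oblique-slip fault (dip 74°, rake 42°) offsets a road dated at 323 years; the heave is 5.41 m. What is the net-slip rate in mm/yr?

dip-slip = heave / cos(dip) = 5.41 / cos(74°) = 19.63 m
net slip = dip-slip / sin(rake) = 19.63 / sin(42°) = 29.33 m
rate = 29.33 m / 323 years = 0.0908 m/yr = 90.8 mm/yr

90.8 mm/yr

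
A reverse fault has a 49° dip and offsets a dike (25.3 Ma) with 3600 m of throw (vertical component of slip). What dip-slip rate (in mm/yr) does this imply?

dip-slip = throw / sin(dip) = 3600 m / sin(49°) = 4770 m
rate = 4770 m / 25.3 Ma = 0.000189 m/yr = 0.189 mm/yr

0.189 mm/yr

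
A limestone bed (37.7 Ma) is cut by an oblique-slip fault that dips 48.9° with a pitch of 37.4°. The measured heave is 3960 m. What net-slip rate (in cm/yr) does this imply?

dip-slip = heave / cos(dip) = 3960 / cos(48.9°) = 6024 m
net slip = dip-slip / sin(rake) = 6024 / sin(37.4°) = 9918 m
rate = 9918 m / 37.7 Ma = 0.000263 m/yr = 0.0263 cm/yr

0.0263 cm/yr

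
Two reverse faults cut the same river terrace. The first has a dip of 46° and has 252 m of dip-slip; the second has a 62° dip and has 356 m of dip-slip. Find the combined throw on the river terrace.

496 m

throw_A = 252 × sin(46°) = 181.3 m
throw_B = 356 × sin(62°) = 314.3 m
total = 181.3 + 314.3 = 496 m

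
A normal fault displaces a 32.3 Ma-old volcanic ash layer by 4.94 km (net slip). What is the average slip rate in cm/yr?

rate = 4.94 km / 32.3 Ma = 0.000153 m/yr = 0.0153 cm/yr

0.0153 cm/yr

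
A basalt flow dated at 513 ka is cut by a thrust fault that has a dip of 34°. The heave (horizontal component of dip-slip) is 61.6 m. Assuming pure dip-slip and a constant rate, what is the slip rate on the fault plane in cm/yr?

dip-slip = heave / cos(dip) = 61.6 m / cos(34°) = 74.30 m
rate = 74.30 m / 513 ka = 0.000145 m/yr = 0.0145 cm/yr

0.0145 cm/yr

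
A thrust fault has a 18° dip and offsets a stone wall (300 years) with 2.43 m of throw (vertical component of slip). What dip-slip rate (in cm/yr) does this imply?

2.62 cm/yr

dip-slip = throw / sin(dip) = 2.43 m / sin(18°) = 7.864 m
rate = 7.864 m / 300 years = 0.0262 m/yr = 2.62 cm/yr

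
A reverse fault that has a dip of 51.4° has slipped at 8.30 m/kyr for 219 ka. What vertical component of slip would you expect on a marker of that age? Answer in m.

dip-slip = rate × time = 8.30 m/kyr × 219 ka = 1818 m
throw = dip-slip × sin(dip) = 1818 × sin(51.4°) = 1420 m

1420 m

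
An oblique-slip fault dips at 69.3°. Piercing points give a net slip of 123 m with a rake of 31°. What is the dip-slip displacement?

63.3 m

dip-slip = net slip × sin(rake) = 123 m × sin(31°) = 63.3 m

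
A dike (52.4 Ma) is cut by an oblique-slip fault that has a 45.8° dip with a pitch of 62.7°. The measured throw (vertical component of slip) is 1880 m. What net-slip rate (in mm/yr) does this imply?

0.0563 mm/yr

dip-slip = throw / sin(dip) = 1880 / sin(45.8°) = 2622 m
net slip = dip-slip / sin(rake) = 2622 / sin(62.7°) = 2951 m
rate = 2951 m / 52.4 Ma = 0.0000563 m/yr = 0.0563 mm/yr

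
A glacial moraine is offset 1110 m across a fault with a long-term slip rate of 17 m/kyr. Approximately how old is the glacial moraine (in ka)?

age = offset / rate = 1110 m / (17 m/kyr) = 65300 yr = 65.3 ka

65.3 ka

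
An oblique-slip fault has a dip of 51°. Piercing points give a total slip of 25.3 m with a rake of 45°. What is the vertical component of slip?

13.9 m

dip-slip = net slip × sin(rake) = 25.3 m × sin(45°) = 17.89 m
throw = dip-slip × sin(dip) = 17.89 × sin(51°) = 13.9 m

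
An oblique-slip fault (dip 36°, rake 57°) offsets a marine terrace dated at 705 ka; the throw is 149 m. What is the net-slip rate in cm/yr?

dip-slip = throw / sin(dip) = 149 / sin(36°) = 253.5 m
net slip = dip-slip / sin(rake) = 253.5 / sin(57°) = 302.3 m
rate = 302.3 m / 705 ka = 0.000429 m/yr = 0.0429 cm/yr

0.0429 cm/yr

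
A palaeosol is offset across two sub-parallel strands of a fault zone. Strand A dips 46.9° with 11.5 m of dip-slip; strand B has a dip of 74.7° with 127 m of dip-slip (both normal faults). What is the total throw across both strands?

throw_A = 11.5 × sin(46.9°) = 8.397 m
throw_B = 127 × sin(74.7°) = 122.5 m
total = 8.397 + 122.5 = 131 m

131 m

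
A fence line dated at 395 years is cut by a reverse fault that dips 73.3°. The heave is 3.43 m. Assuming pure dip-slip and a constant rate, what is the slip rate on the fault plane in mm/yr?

30.2 mm/yr

dip-slip = heave / cos(dip) = 3.43 m / cos(73.3°) = 11.94 m
rate = 11.94 m / 395 years = 0.0302 m/yr = 30.2 mm/yr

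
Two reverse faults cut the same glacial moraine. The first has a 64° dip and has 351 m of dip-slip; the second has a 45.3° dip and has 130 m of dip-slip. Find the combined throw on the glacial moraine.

408 m

throw_A = 351 × sin(64°) = 315.5 m
throw_B = 130 × sin(45.3°) = 92.40 m
total = 315.5 + 92.40 = 408 m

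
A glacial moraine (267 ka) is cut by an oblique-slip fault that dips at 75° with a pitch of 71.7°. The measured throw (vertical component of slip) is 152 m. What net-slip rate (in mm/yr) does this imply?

dip-slip = throw / sin(dip) = 152 / sin(75°) = 157.4 m
net slip = dip-slip / sin(rake) = 157.4 / sin(71.7°) = 165.7 m
rate = 165.7 m / 267 ka = 0.000621 m/yr = 0.621 mm/yr

0.621 mm/yr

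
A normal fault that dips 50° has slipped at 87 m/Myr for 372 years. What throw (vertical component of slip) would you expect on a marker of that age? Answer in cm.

2.48 cm

dip-slip = rate × time = 87 m/Myr × 372 years = 0.03236 m
throw = dip-slip × sin(dip) = 0.03236 × sin(50°) = 0.0248 m = 2.48 cm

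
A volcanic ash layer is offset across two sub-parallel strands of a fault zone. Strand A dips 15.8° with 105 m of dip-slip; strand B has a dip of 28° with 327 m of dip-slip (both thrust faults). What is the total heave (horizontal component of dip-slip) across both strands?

heave_A = 105 × cos(15.8°) = 101 m
heave_B = 327 × cos(28°) = 288.7 m
total = 101 + 288.7 = 390 m

390 m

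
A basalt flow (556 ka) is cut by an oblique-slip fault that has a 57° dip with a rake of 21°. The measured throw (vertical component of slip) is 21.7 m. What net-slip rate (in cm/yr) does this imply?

dip-slip = throw / sin(dip) = 21.7 / sin(57°) = 25.87 m
net slip = dip-slip / sin(rake) = 25.87 / sin(21°) = 72.20 m
rate = 72.20 m / 556 ka = 0.000130 m/yr = 0.0130 cm/yr

0.0130 cm/yr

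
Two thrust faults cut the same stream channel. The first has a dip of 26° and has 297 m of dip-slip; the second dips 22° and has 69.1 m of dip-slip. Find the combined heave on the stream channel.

heave_A = 297 × cos(26°) = 266.9 m
heave_B = 69.1 × cos(22°) = 64.07 m
total = 266.9 + 64.07 = 331 m

331 m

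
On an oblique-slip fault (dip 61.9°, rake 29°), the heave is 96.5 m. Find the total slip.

423 m

dip-slip = heave / cos(dip) = 96.5 / cos(61.9°) = 204.9 m
net slip = dip-slip / sin(rake) = 204.9 / sin(29°) = 423 m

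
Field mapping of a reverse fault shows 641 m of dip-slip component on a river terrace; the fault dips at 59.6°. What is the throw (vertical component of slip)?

throw = dip-slip × sin(dip) = 641 m × sin(59.6°) = 553 m

553 m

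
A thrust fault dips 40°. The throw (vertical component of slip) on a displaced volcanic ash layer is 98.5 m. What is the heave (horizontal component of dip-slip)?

heave = throw / tan(dip) = 98.5 / tan(40°) = 117 m

117 m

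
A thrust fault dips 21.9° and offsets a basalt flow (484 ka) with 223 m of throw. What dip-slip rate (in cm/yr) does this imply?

0.124 cm/yr

dip-slip = throw / sin(dip) = 223 m / sin(21.9°) = 597.9 m
rate = 597.9 m / 484 ka = 0.00124 m/yr = 0.124 cm/yr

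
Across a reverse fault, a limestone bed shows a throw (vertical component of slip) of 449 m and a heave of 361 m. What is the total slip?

576 m

net slip = √(throw² + heave²) = √(449² + 361²) = 576 m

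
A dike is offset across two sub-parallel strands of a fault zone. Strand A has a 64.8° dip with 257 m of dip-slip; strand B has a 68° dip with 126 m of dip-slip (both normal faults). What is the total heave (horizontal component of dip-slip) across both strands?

157 m

heave_A = 257 × cos(64.8°) = 109.4 m
heave_B = 126 × cos(68°) = 47.20 m
total = 109.4 + 47.20 = 157 m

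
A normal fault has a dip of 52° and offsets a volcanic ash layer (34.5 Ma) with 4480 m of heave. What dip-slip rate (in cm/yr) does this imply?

dip-slip = heave / cos(dip) = 4480 m / cos(52°) = 7277 m
rate = 7277 m / 34.5 Ma = 0.000211 m/yr = 0.0211 cm/yr

0.0211 cm/yr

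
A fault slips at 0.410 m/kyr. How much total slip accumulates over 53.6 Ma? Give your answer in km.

22 km

slip = rate × time = 0.410 m/kyr × 53.6 Ma = 22000 m = 22 km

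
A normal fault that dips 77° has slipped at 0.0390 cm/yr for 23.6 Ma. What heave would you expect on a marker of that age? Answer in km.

2.07 km

dip-slip = rate × time = 0.0390 cm/yr × 23.6 Ma = 9204 m
heave = dip-slip × cos(dip) = 9204 × cos(77°) = 2070 m = 2.07 km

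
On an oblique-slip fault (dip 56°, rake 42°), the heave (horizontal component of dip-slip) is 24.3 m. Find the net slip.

64.9 m

dip-slip = heave / cos(dip) = 24.3 / cos(56°) = 43.46 m
net slip = dip-slip / sin(rake) = 43.46 / sin(42°) = 64.9 m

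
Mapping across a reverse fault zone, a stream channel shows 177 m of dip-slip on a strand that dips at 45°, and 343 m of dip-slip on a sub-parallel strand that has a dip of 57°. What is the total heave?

312 m

heave_A = 177 × cos(45°) = 125.2 m
heave_B = 343 × cos(57°) = 186.8 m
total = 125.2 + 186.8 = 312 m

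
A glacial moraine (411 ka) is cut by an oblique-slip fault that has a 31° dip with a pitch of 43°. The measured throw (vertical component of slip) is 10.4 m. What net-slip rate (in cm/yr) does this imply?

0.00720 cm/yr

dip-slip = throw / sin(dip) = 10.4 / sin(31°) = 20.19 m
net slip = dip-slip / sin(rake) = 20.19 / sin(43°) = 29.61 m
rate = 29.61 m / 411 ka = 0.0000720 m/yr = 0.00720 cm/yr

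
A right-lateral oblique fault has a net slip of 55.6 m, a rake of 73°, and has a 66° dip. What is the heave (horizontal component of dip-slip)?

21.6 m

dip-slip = net slip × sin(rake) = 55.6 m × sin(73°) = 53.17 m
heave = dip-slip × cos(dip) = 53.17 × cos(66°) = 21.6 m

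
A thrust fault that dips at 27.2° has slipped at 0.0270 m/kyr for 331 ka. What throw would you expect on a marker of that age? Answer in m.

4.09 m

dip-slip = rate × time = 0.0270 m/kyr × 331 ka = 8.937 m
throw = dip-slip × sin(dip) = 8.937 × sin(27.2°) = 4.09 m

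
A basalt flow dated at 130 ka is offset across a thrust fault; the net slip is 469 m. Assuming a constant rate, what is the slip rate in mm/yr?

rate = 469 m / 130 ka = 0.00361 m/yr = 3.61 mm/yr

3.61 mm/yr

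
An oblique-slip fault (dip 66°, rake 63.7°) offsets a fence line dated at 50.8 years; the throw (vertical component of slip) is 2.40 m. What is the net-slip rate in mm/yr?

dip-slip = throw / sin(dip) = 2.40 / sin(66°) = 2.627 m
net slip = dip-slip / sin(rake) = 2.627 / sin(63.7°) = 2.930 m
rate = 2.930 m / 50.8 years = 0.0577 m/yr = 57.7 mm/yr

57.7 mm/yr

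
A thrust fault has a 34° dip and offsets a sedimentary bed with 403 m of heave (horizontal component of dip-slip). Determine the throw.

throw = heave × tan(dip) = 403 × tan(34°) = 272 m

272 m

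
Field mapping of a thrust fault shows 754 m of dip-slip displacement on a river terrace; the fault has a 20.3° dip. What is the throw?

262 m

throw = dip-slip × sin(dip) = 754 m × sin(20.3°) = 262 m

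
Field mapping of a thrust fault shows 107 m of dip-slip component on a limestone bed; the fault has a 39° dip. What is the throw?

throw = dip-slip × sin(dip) = 107 m × sin(39°) = 67.3 m

67.3 m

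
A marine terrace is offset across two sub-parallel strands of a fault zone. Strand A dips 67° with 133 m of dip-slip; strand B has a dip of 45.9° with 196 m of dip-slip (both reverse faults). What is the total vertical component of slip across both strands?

throw_A = 133 × sin(67°) = 122.4 m
throw_B = 196 × sin(45.9°) = 140.8 m
total = 122.4 + 140.8 = 263 m

263 m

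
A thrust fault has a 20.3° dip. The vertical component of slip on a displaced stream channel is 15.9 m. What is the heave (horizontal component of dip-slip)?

heave = throw / tan(dip) = 15.9 / tan(20.3°) = 43 m

43 m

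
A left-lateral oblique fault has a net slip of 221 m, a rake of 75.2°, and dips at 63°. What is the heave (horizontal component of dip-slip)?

dip-slip = net slip × sin(rake) = 221 m × sin(75.2°) = 213.7 m
heave = dip-slip × cos(dip) = 213.7 × cos(63°) = 97 m

97 m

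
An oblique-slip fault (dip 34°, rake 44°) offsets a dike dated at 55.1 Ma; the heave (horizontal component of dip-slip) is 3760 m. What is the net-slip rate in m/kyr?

dip-slip = heave / cos(dip) = 3760 / cos(34°) = 4535 m
net slip = dip-slip / sin(rake) = 4535 / sin(44°) = 6529 m
rate = 6529 m / 55.1 Ma = 0.000118 m/yr = 0.118 m/kyr

0.118 m/kyr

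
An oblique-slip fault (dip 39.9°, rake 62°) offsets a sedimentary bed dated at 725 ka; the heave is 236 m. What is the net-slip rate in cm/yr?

0.0481 cm/yr

dip-slip = heave / cos(dip) = 236 / cos(39.9°) = 307.6 m
net slip = dip-slip / sin(rake) = 307.6 / sin(62°) = 348.4 m
rate = 348.4 m / 725 ka = 0.000481 m/yr = 0.0481 cm/yr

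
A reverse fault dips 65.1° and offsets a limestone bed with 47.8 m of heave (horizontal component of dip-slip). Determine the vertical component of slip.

103 m

throw = heave × tan(dip) = 47.8 × tan(65.1°) = 103 m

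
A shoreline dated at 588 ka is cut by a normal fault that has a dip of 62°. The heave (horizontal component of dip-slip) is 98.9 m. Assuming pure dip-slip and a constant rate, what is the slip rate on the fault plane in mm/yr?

dip-slip = heave / cos(dip) = 98.9 m / cos(62°) = 210.7 m
rate = 210.7 m / 588 ka = 0.000358 m/yr = 0.358 mm/yr

0.358 mm/yr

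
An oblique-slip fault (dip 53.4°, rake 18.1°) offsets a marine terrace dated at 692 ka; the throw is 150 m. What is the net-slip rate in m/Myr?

dip-slip = throw / sin(dip) = 150 / sin(53.4°) = 186.8 m
net slip = dip-slip / sin(rake) = 186.8 / sin(18.1°) = 601.4 m
rate = 601.4 m / 692 ka = 0.000869 m/yr = 869 m/Myr

869 m/Myr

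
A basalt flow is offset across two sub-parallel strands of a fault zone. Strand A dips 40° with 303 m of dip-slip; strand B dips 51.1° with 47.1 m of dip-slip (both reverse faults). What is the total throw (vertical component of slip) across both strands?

throw_A = 303 × sin(40°) = 194.8 m
throw_B = 47.1 × sin(51.1°) = 36.66 m
total = 194.8 + 36.66 = 231 m

231 m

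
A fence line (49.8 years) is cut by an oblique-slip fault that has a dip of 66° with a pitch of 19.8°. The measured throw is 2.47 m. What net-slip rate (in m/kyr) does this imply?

160 m/kyr

dip-slip = throw / sin(dip) = 2.47 / sin(66°) = 2.704 m
net slip = dip-slip / sin(rake) = 2.704 / sin(19.8°) = 7.982 m
rate = 7.982 m / 49.8 years = 0.160 m/yr = 160 m/kyr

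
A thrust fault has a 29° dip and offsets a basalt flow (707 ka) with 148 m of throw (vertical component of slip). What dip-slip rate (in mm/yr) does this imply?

0.432 mm/yr

dip-slip = throw / sin(dip) = 148 m / sin(29°) = 305.3 m
rate = 305.3 m / 707 ka = 0.000432 m/yr = 0.432 mm/yr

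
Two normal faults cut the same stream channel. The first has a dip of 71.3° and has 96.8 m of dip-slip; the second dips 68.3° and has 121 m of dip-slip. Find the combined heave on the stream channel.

75.8 m

heave_A = 96.8 × cos(71.3°) = 31.04 m
heave_B = 121 × cos(68.3°) = 44.74 m
total = 31.04 + 44.74 = 75.8 m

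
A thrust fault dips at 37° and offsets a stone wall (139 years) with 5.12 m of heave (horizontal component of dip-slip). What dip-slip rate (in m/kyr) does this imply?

dip-slip = heave / cos(dip) = 5.12 m / cos(37°) = 6.411 m
rate = 6.411 m / 139 years = 0.0461 m/yr = 46.1 m/kyr

46.1 m/kyr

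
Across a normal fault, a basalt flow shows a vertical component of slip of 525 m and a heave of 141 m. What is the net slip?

544 m

net slip = √(throw² + heave²) = √(525² + 141²) = 544 m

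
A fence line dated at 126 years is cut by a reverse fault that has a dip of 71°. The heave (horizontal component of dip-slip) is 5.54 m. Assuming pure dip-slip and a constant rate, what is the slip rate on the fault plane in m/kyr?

135 m/kyr

dip-slip = heave / cos(dip) = 5.54 m / cos(71°) = 17.02 m
rate = 17.02 m / 126 years = 0.135 m/yr = 135 m/kyr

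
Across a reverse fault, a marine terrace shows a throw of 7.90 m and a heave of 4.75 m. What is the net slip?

net slip = √(throw² + heave²) = √(7.90² + 4.75²) = 9.22 m

9.22 m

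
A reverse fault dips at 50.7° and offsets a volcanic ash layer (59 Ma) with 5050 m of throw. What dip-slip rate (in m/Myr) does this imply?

dip-slip = throw / sin(dip) = 5050 m / sin(50.7°) = 6526 m
rate = 6526 m / 59 Ma = 0.000111 m/yr = 111 m/Myr

111 m/Myr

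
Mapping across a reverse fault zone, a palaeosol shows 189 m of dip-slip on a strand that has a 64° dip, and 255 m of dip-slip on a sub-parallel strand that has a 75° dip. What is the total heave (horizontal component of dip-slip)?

heave_A = 189 × cos(64°) = 82.85 m
heave_B = 255 × cos(75°) = 66 m
total = 82.85 + 66 = 149 m

149 m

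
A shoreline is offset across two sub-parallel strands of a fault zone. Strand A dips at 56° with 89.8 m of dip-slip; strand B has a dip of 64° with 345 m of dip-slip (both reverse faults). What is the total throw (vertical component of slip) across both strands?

throw_A = 89.8 × sin(56°) = 74.45 m
throw_B = 345 × sin(64°) = 310.1 m
total = 74.45 + 310.1 = 385 m

385 m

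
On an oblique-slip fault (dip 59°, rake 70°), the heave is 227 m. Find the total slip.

dip-slip = heave / cos(dip) = 227 / cos(59°) = 440.7 m
net slip = dip-slip / sin(rake) = 440.7 / sin(70°) = 469 m

469 m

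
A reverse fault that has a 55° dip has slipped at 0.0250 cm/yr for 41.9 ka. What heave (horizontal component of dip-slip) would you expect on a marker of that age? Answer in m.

6.01 m

dip-slip = rate × time = 0.0250 cm/yr × 41.9 ka = 10.47 m
heave = dip-slip × cos(dip) = 10.47 × cos(55°) = 6.01 m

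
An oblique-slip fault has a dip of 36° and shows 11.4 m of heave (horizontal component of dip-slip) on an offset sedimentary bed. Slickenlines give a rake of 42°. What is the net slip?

21.1 m

dip-slip = heave / cos(dip) = 11.4 / cos(36°) = 14.09 m
net slip = dip-slip / sin(rake) = 14.09 / sin(42°) = 21.1 m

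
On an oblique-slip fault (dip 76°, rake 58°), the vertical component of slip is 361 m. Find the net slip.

439 m

dip-slip = throw / sin(dip) = 361 / sin(76°) = 372.1 m
net slip = dip-slip / sin(rake) = 372.1 / sin(58°) = 439 m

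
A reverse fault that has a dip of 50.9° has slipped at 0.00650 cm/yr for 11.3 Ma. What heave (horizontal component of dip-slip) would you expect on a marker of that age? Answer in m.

dip-slip = rate × time = 0.00650 cm/yr × 11.3 Ma = 734.5 m
heave = dip-slip × cos(dip) = 734.5 × cos(50.9°) = 463 m

463 m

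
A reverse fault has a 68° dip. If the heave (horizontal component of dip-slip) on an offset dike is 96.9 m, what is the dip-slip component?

dip-slip = heave / cos(dip) = 96.9 / cos(68°) = 259 m

259 m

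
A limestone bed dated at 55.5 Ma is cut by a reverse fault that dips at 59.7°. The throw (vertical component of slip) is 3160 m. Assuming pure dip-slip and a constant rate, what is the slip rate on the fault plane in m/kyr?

0.0659 m/kyr

dip-slip = throw / sin(dip) = 3160 m / sin(59.7°) = 3660 m
rate = 3660 m / 55.5 Ma = 0.0000659 m/yr = 0.0659 m/kyr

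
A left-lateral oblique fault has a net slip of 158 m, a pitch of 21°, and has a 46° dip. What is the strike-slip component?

148 m

strike-slip = net slip × cos(rake) = 158 m × cos(21°) = 148 m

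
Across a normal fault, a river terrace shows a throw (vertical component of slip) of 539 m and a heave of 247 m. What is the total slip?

593 m

net slip = √(throw² + heave²) = √(539² + 247²) = 593 m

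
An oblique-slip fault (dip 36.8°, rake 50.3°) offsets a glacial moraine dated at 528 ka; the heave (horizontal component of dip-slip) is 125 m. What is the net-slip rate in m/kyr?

0.384 m/kyr

dip-slip = heave / cos(dip) = 125 / cos(36.8°) = 156.1 m
net slip = dip-slip / sin(rake) = 156.1 / sin(50.3°) = 202.9 m
rate = 202.9 m / 528 ka = 0.000384 m/yr = 0.384 m/kyr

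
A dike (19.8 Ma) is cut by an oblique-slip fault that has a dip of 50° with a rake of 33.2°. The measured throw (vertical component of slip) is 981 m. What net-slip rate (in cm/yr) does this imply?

0.0118 cm/yr

dip-slip = throw / sin(dip) = 981 / sin(50°) = 1281 m
net slip = dip-slip / sin(rake) = 1281 / sin(33.2°) = 2339 m
rate = 2339 m / 19.8 Ma = 0.000118 m/yr = 0.0118 cm/yr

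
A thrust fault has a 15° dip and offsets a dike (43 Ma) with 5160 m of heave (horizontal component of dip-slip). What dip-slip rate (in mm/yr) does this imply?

0.124 mm/yr

dip-slip = heave / cos(dip) = 5160 m / cos(15°) = 5342 m
rate = 5342 m / 43 Ma = 0.000124 m/yr = 0.124 mm/yr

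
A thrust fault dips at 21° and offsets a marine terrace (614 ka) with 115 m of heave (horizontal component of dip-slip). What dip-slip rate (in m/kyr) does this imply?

dip-slip = heave / cos(dip) = 115 m / cos(21°) = 123.2 m
rate = 123.2 m / 614 ka = 0.000201 m/yr = 0.201 m/kyr

0.201 m/kyr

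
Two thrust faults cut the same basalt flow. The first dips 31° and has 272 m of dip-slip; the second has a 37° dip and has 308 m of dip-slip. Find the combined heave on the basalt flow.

heave_A = 272 × cos(31°) = 233.1 m
heave_B = 308 × cos(37°) = 246 m
total = 233.1 + 246 = 479 m

479 m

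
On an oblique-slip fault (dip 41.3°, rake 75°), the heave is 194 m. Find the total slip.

267 m

dip-slip = heave / cos(dip) = 194 / cos(41.3°) = 258.2 m
net slip = dip-slip / sin(rake) = 258.2 / sin(75°) = 267 m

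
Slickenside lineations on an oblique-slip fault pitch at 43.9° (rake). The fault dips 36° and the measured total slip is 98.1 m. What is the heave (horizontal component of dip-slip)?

dip-slip = net slip × sin(rake) = 98.1 m × sin(43.9°) = 68.02 m
heave = dip-slip × cos(dip) = 68.02 × cos(36°) = 55 m

55 m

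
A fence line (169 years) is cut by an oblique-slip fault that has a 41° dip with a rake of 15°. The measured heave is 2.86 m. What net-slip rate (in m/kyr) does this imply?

86.6 m/kyr

dip-slip = heave / cos(dip) = 2.86 / cos(41°) = 3.790 m
net slip = dip-slip / sin(rake) = 3.790 / sin(15°) = 14.64 m
rate = 14.64 m / 169 years = 0.0866 m/yr = 86.6 m/kyr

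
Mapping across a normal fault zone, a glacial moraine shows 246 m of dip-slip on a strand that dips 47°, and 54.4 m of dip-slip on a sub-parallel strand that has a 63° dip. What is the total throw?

throw_A = 246 × sin(47°) = 179.9 m
throw_B = 54.4 × sin(63°) = 48.47 m
total = 179.9 + 48.47 = 228 m

228 m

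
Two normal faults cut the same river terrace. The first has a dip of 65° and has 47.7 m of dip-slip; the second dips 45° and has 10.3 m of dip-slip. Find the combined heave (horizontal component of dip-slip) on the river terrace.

27.4 m

heave_A = 47.7 × cos(65°) = 20.16 m
heave_B = 10.3 × cos(45°) = 7.283 m
total = 20.16 + 7.283 = 27.4 m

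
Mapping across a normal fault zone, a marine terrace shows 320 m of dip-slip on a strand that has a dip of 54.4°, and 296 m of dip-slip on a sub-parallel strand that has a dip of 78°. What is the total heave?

248 m

heave_A = 320 × cos(54.4°) = 186.3 m
heave_B = 296 × cos(78°) = 61.54 m
total = 186.3 + 61.54 = 248 m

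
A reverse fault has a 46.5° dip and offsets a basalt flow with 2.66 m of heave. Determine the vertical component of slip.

throw = heave × tan(dip) = 2.66 × tan(46.5°) = 2.80 m

2.80 m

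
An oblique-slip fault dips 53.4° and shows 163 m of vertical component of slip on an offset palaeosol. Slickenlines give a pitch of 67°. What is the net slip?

221 m

dip-slip = throw / sin(dip) = 163 / sin(53.4°) = 203 m
net slip = dip-slip / sin(rake) = 203 / sin(67°) = 221 m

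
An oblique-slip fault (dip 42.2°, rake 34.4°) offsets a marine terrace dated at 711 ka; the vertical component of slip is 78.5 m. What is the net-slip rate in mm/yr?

dip-slip = throw / sin(dip) = 78.5 / sin(42.2°) = 116.9 m
net slip = dip-slip / sin(rake) = 116.9 / sin(34.4°) = 206.9 m
rate = 206.9 m / 711 ka = 0.000291 m/yr = 0.291 mm/yr

0.291 mm/yr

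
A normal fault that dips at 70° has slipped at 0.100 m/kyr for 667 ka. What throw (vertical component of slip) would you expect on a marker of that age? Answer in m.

dip-slip = rate × time = 0.100 m/kyr × 667 ka = 66.70 m
throw = dip-slip × sin(dip) = 66.70 × sin(70°) = 62.7 m

62.7 m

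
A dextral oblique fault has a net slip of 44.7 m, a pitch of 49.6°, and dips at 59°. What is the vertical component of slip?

29.2 m

dip-slip = net slip × sin(rake) = 44.7 m × sin(49.6°) = 34.04 m
throw = dip-slip × sin(dip) = 34.04 × sin(59°) = 29.2 m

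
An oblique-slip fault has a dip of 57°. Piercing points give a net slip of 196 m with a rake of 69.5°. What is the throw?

dip-slip = net slip × sin(rake) = 196 m × sin(69.5°) = 183.6 m
throw = dip-slip × sin(dip) = 183.6 × sin(57°) = 154 m

154 m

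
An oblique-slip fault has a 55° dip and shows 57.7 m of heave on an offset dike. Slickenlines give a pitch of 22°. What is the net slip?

dip-slip = heave / cos(dip) = 57.7 / cos(55°) = 100.6 m
net slip = dip-slip / sin(rake) = 100.6 / sin(22°) = 269 m

269 m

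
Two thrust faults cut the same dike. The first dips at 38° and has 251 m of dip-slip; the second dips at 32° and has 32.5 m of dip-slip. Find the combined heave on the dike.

heave_A = 251 × cos(38°) = 197.8 m
heave_B = 32.5 × cos(32°) = 27.56 m
total = 197.8 + 27.56 = 225 m

225 m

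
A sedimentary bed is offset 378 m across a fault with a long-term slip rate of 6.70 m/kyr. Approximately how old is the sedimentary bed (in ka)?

age = offset / rate = 378 m / (6.70 m/kyr) = 56400 yr = 56.4 ka

56.4 ka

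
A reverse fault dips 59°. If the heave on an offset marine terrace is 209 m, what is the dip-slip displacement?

dip-slip = heave / cos(dip) = 209 / cos(59°) = 406 m

406 m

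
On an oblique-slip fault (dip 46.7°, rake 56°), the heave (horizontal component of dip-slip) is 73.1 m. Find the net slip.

dip-slip = heave / cos(dip) = 73.1 / cos(46.7°) = 106.6 m
net slip = dip-slip / sin(rake) = 106.6 / sin(56°) = 129 m

129 m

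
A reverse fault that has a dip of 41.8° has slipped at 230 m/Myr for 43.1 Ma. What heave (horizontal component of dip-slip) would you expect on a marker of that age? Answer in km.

dip-slip = rate × time = 230 m/Myr × 43.1 Ma = 9913 m
heave = dip-slip × cos(dip) = 9913 × cos(41.8°) = 7390 m = 7.39 km

7.39 km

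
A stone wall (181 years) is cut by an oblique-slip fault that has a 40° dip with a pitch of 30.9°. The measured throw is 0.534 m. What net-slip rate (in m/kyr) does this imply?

8.94 m/kyr

dip-slip = throw / sin(dip) = 0.534 / sin(40°) = 0.8308 m
net slip = dip-slip / sin(rake) = 0.8308 / sin(30.9°) = 1.618 m
rate = 1.618 m / 181 years = 0.00894 m/yr = 8.94 m/kyr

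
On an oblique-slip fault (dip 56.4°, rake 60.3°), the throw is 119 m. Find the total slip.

dip-slip = throw / sin(dip) = 119 / sin(56.4°) = 142.9 m
net slip = dip-slip / sin(rake) = 142.9 / sin(60.3°) = 164 m

164 m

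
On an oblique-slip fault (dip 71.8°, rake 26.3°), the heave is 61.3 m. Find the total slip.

dip-slip = heave / cos(dip) = 61.3 / cos(71.8°) = 196.3 m
net slip = dip-slip / sin(rake) = 196.3 / sin(26.3°) = 443 m

443 m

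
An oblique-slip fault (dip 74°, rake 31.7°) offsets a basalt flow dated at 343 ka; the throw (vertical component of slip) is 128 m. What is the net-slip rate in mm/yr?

dip-slip = throw / sin(dip) = 128 / sin(74°) = 133.2 m
net slip = dip-slip / sin(rake) = 133.2 / sin(31.7°) = 253.4 m
rate = 253.4 m / 343 ka = 0.000739 m/yr = 0.739 mm/yr

0.739 mm/yr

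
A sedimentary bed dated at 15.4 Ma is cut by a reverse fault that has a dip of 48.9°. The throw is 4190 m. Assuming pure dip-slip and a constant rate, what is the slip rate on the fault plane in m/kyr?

0.361 m/kyr

dip-slip = throw / sin(dip) = 4190 m / sin(48.9°) = 5560 m
rate = 5560 m / 15.4 Ma = 0.000361 m/yr = 0.361 m/kyr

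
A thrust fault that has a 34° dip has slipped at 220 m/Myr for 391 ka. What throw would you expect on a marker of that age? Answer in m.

48.1 m

dip-slip = rate × time = 220 m/Myr × 391 ka = 86.02 m
throw = dip-slip × sin(dip) = 86.02 × sin(34°) = 48.1 m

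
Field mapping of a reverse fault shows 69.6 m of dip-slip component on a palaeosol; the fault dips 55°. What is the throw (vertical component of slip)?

throw = dip-slip × sin(dip) = 69.6 m × sin(55°) = 57 m

57 m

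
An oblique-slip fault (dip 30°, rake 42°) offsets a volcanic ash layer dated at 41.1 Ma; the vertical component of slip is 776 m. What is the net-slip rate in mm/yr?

0.0564 mm/yr

dip-slip = throw / sin(dip) = 776 / sin(30°) = 1552 m
net slip = dip-slip / sin(rake) = 1552 / sin(42°) = 2319 m
rate = 2319 m / 41.1 Ma = 0.0000564 m/yr = 0.0564 mm/yr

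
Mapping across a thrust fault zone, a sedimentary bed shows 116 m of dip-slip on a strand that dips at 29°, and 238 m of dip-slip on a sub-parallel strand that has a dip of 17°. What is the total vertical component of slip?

throw_A = 116 × sin(29°) = 56.24 m
throw_B = 238 × sin(17°) = 69.58 m
total = 56.24 + 69.58 = 126 m

126 m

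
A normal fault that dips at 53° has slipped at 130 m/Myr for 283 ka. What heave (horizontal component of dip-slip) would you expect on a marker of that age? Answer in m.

22.1 m

dip-slip = rate × time = 130 m/Myr × 283 ka = 36.79 m
heave = dip-slip × cos(dip) = 36.79 × cos(53°) = 22.1 m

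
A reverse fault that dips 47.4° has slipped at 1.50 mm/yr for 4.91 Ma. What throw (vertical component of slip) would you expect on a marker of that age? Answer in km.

5.42 km

dip-slip = rate × time = 1.50 mm/yr × 4.91 Ma = 7365 m
throw = dip-slip × sin(dip) = 7365 × sin(47.4°) = 5420 m = 5.42 km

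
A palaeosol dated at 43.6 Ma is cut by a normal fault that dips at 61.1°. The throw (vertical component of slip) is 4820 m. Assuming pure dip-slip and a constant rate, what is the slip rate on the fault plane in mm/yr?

0.126 mm/yr

dip-slip = throw / sin(dip) = 4820 m / sin(61.1°) = 5506 m
rate = 5506 m / 43.6 Ma = 0.000126 m/yr = 0.126 mm/yr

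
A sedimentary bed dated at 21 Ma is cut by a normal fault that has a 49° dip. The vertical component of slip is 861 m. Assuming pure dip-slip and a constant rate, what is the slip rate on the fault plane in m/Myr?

dip-slip = throw / sin(dip) = 861 m / sin(49°) = 1141 m
rate = 1141 m / 21 Ma = 0.0000543 m/yr = 54.3 m/Myr

54.3 m/Myr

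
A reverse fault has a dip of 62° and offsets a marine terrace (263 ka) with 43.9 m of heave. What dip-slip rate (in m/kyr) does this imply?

0.356 m/kyr

dip-slip = heave / cos(dip) = 43.9 m / cos(62°) = 93.51 m
rate = 93.51 m / 263 ka = 0.000356 m/yr = 0.356 m/kyr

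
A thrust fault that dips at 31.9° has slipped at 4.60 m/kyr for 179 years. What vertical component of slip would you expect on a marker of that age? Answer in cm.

43.5 cm

dip-slip = rate × time = 4.60 m/kyr × 179 years = 0.8234 m
throw = dip-slip × sin(dip) = 0.8234 × sin(31.9°) = 0.435 m = 43.5 cm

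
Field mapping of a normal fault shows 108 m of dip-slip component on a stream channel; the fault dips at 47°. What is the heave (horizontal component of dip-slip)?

73.7 m

heave = dip-slip × cos(dip) = 108 m × cos(47°) = 73.7 m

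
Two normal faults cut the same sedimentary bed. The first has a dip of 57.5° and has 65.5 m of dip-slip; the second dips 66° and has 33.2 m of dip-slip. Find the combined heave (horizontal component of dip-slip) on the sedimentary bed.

heave_A = 65.5 × cos(57.5°) = 35.19 m
heave_B = 33.2 × cos(66°) = 13.50 m
total = 35.19 + 13.50 = 48.7 m

48.7 m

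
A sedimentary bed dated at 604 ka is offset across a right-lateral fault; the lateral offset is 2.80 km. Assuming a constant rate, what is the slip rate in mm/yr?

4.64 mm/yr

rate = 2.80 km / 604 ka = 0.00464 m/yr = 4.64 mm/yr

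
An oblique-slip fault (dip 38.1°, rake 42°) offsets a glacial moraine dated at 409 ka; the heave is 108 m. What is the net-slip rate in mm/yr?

0.501 mm/yr

dip-slip = heave / cos(dip) = 108 / cos(38.1°) = 137.2 m
net slip = dip-slip / sin(rake) = 137.2 / sin(42°) = 205.1 m
rate = 205.1 m / 409 ka = 0.000501 m/yr = 0.501 mm/yr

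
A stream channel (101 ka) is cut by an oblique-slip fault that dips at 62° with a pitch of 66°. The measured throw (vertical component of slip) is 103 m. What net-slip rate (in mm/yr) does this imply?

dip-slip = throw / sin(dip) = 103 / sin(62°) = 116.7 m
net slip = dip-slip / sin(rake) = 116.7 / sin(66°) = 127.7 m
rate = 127.7 m / 101 ka = 0.00126 m/yr = 1.26 mm/yr

1.26 mm/yr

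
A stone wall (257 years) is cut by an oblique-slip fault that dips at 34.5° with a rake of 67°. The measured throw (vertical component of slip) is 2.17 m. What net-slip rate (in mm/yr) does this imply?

dip-slip = throw / sin(dip) = 2.17 / sin(34.5°) = 3.831 m
net slip = dip-slip / sin(rake) = 3.831 / sin(67°) = 4.162 m
rate = 4.162 m / 257 years = 0.0162 m/yr = 16.2 mm/yr

16.2 mm/yr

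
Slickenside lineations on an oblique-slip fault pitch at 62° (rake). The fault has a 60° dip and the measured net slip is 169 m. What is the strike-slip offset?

strike-slip = net slip × cos(rake) = 169 m × cos(62°) = 79.3 m

79.3 m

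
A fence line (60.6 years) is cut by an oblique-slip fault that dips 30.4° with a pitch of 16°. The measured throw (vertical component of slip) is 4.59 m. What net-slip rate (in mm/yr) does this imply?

543 mm/yr

dip-slip = throw / sin(dip) = 4.59 / sin(30.4°) = 9.071 m
net slip = dip-slip / sin(rake) = 9.071 / sin(16°) = 32.91 m
rate = 32.91 m / 60.6 years = 0.543 m/yr = 543 mm/yr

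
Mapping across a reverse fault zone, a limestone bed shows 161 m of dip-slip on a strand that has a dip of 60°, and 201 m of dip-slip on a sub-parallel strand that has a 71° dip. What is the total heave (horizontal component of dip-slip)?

heave_A = 161 × cos(60°) = 80.50 m
heave_B = 201 × cos(71°) = 65.44 m
total = 80.50 + 65.44 = 146 m

146 m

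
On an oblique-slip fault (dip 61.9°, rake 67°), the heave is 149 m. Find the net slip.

dip-slip = heave / cos(dip) = 149 / cos(61.9°) = 316.3 m
net slip = dip-slip / sin(rake) = 316.3 / sin(67°) = 344 m

344 m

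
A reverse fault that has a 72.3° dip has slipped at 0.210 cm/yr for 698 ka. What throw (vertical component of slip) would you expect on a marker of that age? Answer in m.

1400 m

dip-slip = rate × time = 0.210 cm/yr × 698 ka = 1466 m
throw = dip-slip × sin(dip) = 1466 × sin(72.3°) = 1400 m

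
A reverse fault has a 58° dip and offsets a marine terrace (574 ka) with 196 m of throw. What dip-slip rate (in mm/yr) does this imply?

dip-slip = throw / sin(dip) = 196 m / sin(58°) = 231.1 m
rate = 231.1 m / 574 ka = 0.000403 m/yr = 0.403 mm/yr

0.403 mm/yr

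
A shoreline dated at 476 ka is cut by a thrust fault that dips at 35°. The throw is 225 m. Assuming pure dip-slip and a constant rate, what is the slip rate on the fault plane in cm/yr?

dip-slip = throw / sin(dip) = 225 m / sin(35°) = 392.3 m
rate = 392.3 m / 476 ka = 0.000824 m/yr = 0.0824 cm/yr

0.0824 cm/yr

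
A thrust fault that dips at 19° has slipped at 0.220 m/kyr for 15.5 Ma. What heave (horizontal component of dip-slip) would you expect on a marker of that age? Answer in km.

3.22 km

dip-slip = rate × time = 0.220 m/kyr × 15.5 Ma = 3410 m
heave = dip-slip × cos(dip) = 3410 × cos(19°) = 3220 m = 3.22 km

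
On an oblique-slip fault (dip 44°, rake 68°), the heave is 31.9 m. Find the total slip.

dip-slip = heave / cos(dip) = 31.9 / cos(44°) = 44.35 m
net slip = dip-slip / sin(rake) = 44.35 / sin(68°) = 47.8 m

47.8 m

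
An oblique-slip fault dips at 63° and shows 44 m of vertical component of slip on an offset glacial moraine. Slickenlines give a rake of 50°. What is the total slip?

dip-slip = throw / sin(dip) = 44 / sin(63°) = 49.38 m
net slip = dip-slip / sin(rake) = 49.38 / sin(50°) = 64.5 m

64.5 m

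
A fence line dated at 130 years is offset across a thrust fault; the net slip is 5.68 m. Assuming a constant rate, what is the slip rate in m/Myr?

43700 m/Myr

rate = 5.68 m / 130 years = 0.0437 m/yr = 43700 m/Myr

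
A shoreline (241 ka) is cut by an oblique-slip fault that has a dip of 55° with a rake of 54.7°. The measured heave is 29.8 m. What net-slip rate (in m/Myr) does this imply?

dip-slip = heave / cos(dip) = 29.8 / cos(55°) = 51.95 m
net slip = dip-slip / sin(rake) = 51.95 / sin(54.7°) = 63.66 m
rate = 63.66 m / 241 ka = 0.000264 m/yr = 264 m/Myr

264 m/Myr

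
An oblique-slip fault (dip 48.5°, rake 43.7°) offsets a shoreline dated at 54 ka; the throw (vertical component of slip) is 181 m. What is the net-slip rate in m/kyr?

dip-slip = throw / sin(dip) = 181 / sin(48.5°) = 241.7 m
net slip = dip-slip / sin(rake) = 241.7 / sin(43.7°) = 349.8 m
rate = 349.8 m / 54 ka = 0.00648 m/yr = 6.48 m/kyr

6.48 m/kyr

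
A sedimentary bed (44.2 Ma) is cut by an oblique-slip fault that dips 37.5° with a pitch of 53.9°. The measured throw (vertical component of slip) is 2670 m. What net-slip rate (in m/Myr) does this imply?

dip-slip = throw / sin(dip) = 2670 / sin(37.5°) = 4386 m
net slip = dip-slip / sin(rake) = 4386 / sin(53.9°) = 5428 m
rate = 5428 m / 44.2 Ma = 0.000123 m/yr = 123 m/Myr

123 m/Myr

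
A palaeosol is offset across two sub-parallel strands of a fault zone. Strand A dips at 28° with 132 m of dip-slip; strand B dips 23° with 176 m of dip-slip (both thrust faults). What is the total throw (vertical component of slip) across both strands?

throw_A = 132 × sin(28°) = 61.97 m
throw_B = 176 × sin(23°) = 68.77 m
total = 61.97 + 68.77 = 131 m

131 m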